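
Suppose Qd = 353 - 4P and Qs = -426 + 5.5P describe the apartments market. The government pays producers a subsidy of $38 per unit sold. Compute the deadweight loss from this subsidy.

Pre-subsidy: 353 - 4P = -426 + 5.5P gives P* = 82, Q* = 25.
With the subsidy, sellers receive Ps = Pb + 38 for each unit, where Pb is the price buyers pay.
Supply in terms of Pb becomes Qs = -426 + 5.5(Pb + 38) = -217 + 5.5Pb. Setting this equal to demand: 353 - 4Pb = -217 + 5.5Pb, so Pb = 60.
Sellers receive Ps = 60 + 38 = 98; Q' = 353 − 4·60 = 113.
The subsidy expands output by 113 − 25 = 88 past the efficient level; on those units the gap between marginal cost and willingness to pay runs from 0 up to 38.
DWL = ½ × 38 × 88 = 1672.

Deadweight loss = $1672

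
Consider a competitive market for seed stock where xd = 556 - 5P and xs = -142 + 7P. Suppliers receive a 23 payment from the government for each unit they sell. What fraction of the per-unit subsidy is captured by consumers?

Pre-subsidy: 556 - 5P = -142 + 7P gives P* = 349/6, x* = 1591/6.
With the subsidy, sellers receive Ps = Pb + 23 for each unit, where Pb is the price buyers pay.
Supply in terms of Pb becomes xs = -142 + 7(Pb + 23) = 19 + 7Pb. Setting this equal to demand: 556 - 5Pb = 19 + 7Pb, so Pb = 44.75.
Sellers receive Ps = 44.75 + 23 = 67.75; x' = 556 − 5·44.75 = 332.25.
Buyers' price falls by P* − Pb = 349/6 − 44.75 = 161/12; sellers' price rises by Ps − P* = 67.75 − 349/6 = 115/12.
So consumers capture (161/12)/23 = 7/12 of each unit of subsidy.

Consumer share = 7/12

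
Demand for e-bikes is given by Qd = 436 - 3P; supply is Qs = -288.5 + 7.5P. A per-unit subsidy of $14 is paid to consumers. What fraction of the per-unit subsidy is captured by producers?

Producer share = 2/7

Pre-subsidy: 436 - 3P = -288.5 + 7.5P gives P* = 69, Q* = 229.
With the rebate, buyers effectively pay Pb = Ps − 14, where Ps is the price sellers receive.
Demand in terms of Ps becomes Qd = 436 − 3(Ps − 14) = 478 - 3Ps. Setting this equal to supply: 478 - 3Ps = -288.5 + 7.5Ps, so Ps = 73.
Buyers pay Pb = 73 − 14 = 59; Q' = -288.5 + 7.5·73 = 259.
Buyers' price falls by P* − Pb = 69 − 59 = 10; sellers' price rises by Ps − P* = 73 − 69 = 4.
So producers capture 4/14 = 2/7 of each unit of subsidy.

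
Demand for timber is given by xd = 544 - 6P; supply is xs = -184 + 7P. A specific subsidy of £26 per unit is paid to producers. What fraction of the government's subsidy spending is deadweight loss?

DWL / government spending = 21/146

Pre-subsidy: 544 - 6P = -184 + 7P gives P* = 56, x* = 208.
With the subsidy, sellers receive Ps = Pb + 26 for each unit, where Pb is the price buyers pay.
Supply in terms of Pb becomes xs = -184 + 7(Pb + 26) = -2 + 7Pb. Setting this equal to demand: 544 - 6Pb = -2 + 7Pb, so Pb = 42.
Sellers receive Ps = 42 + 26 = 68; x' = 544 − 6·42 = 292.
ΔCS = ½(208 + 292)(56 − 42) = 3500; ΔPS = ½(208 + 292)(68 − 56) = 3000.
Government spending = 26 × 292 = 7592.
DWL = ½ × 26 × (292 − 208) = 1092; fraction = 1092 / 7592 = 21/146.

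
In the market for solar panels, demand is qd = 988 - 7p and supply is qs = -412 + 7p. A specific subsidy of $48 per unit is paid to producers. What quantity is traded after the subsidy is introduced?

Pre-subsidy: 988 - 7p = -412 + 7p gives p* = 100, q* = 288.
With the subsidy, sellers receive ps = pb + 48 for each unit, where pb is the price buyers pay.
Supply in terms of pb becomes qs = -412 + 7(pb + 48) = -76 + 7pb. Setting this equal to demand: 988 - 7pb = -76 + 7pb, so pb = 76.
Sellers receive ps = 76 + 48 = 124; q' = 988 − 7·76 = 456.

q' = 456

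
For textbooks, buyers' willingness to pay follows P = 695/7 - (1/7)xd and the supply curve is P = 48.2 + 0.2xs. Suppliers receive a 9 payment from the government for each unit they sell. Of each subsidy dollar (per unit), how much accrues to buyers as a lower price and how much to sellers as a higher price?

Pre-subsidy: 695/7 - (1/7)x = 48.2 + 0.2x gives x* = 149 and P* = 78.
With the subsidy, sellers receive Ps = Pb + 9 for each unit, where Pb is the price buyers pay.
On the curves, Pb = 695/7 - (1/7)x and Ps = 48.2 + 0.2x; the wedge Ps − Pb = 9 gives 48.2 + 0.2x − (695/7 - (1/7)x) = 9, so x' = 175.25.
Then Pb = 695/7 − (1/7)·175.25 = 74.25 and Ps = 48.2 + 0.2·175.25 = 83.25.
Buyers' price falls by P* − Pb = 78 − 74.25 = 3.75; sellers' price rises by Ps − P* = 83.25 − 78 = 5.25.

Buyers gain 3.75 per unit; sellers gain 5.25 per unit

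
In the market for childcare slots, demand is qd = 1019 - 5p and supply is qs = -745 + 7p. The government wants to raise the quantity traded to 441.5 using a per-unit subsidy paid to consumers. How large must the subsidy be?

At q = 441.5, invert demand for the buyer price: pb = (1019 − 441.5)/5 = 115.5; invert supply for the seller price: ps = (441.5 − (-745))/7 = 169.5.
The subsidy must fill the gap: s = ps − pb = 169.5 − 115.5 = 54.

Required subsidy s = 54 per unit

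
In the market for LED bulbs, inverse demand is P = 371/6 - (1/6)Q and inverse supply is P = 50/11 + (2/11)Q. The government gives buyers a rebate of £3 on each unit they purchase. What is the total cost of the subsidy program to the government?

Government cost = £519

Pre-subsidy: 371/6 - (1/6)Q = 50/11 + (2/11)Q gives Q* = 3781/23 and P* = 792/23.
With the rebate, buyers effectively pay Pb = Ps − 3, where Ps is the price sellers receive.
On the curves, Pb = 371/6 - (1/6)Q and Ps = 50/11 + (2/11)Q; the wedge Ps − Pb = 3 gives 50/11 + (2/11)Q − (371/6 - (1/6)Q) = 3, so Q' = 173.
Then Pb = 371/6 − (1/6)·173 = 33 and Ps = 50/11 + (2/11)·173 = 36.
Government outlay = subsidy × quantity = 3 × 173 = 519.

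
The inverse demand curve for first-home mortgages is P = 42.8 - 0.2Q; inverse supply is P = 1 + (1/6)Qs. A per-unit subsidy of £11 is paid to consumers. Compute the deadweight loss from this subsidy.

Pre-subsidy: 42.8 - 0.2Q = 1 + (1/6)Q gives Q* = 114 and P* = 20.
With the rebate, buyers effectively pay Pb = Ps − 11, where Ps is the price sellers receive.
On the curves, Pb = 42.8 - 0.2Q and Ps = 1 + (1/6)Q; the wedge Ps − Pb = 11 gives 1 + (1/6)Q − (42.8 - 0.2Q) = 11, so Q' = 144.
Then Pb = 42.8 − 0.2·144 = 14 and Ps = 1 + (1/6)·144 = 25.
The subsidy expands output by 144 − 114 = 30 past the efficient level; on those units the gap between marginal cost and willingness to pay runs from 0 up to 11.
DWL = ½ × 11 × 30 = 165.

Deadweight loss = £165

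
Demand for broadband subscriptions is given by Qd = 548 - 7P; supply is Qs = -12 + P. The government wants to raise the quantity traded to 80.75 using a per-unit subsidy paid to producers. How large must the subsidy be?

Required subsidy s = 26 per unit

At Q = 80.75, invert demand for the buyer price: Pb = (548 − 80.75)/7 = 66.75; invert supply for the seller price: Ps = (80.75 − (-12))/1 = 92.75.
The subsidy must fill the gap: s = Ps − Pb = 92.75 − 66.75 = 26.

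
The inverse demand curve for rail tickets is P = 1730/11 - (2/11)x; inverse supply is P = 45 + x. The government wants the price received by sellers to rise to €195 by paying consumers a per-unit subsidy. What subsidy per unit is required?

At a seller price of 195, quantity supplied is -45 + 1·195 = 150.
Buyers absorb 150 only when they pay Pb = 1730/11 − (2/11)·150 = 130.
s = Ps − Pb = 195 − 130 = 65.

Required subsidy s = €65 per unit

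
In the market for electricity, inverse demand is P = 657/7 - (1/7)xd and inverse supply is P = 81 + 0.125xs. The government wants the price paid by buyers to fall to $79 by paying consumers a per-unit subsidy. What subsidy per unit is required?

At a buyer price of 79, quantity demanded is 657 − 7·79 = 104.
Sellers supply 104 only when they receive Ps = 81 + 0.125·104 = 94.
s = Ps − Pb = 94 − 79 = 15.

Required subsidy s = $15 per unit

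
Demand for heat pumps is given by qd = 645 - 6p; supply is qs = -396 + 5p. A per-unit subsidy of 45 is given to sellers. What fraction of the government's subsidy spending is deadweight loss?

Pre-subsidy: 645 - 6p = -396 + 5p gives p* = 1041/11, q* = 849/11.
With the subsidy, sellers receive ps = pb + 45 for each unit, where pb is the price buyers pay.
Supply in terms of pb becomes qs = -396 + 5(pb + 45) = -171 + 5pb. Setting this equal to demand: 645 - 6pb = -171 + 5pb, so pb = 816/11.
Sellers receive ps = 816/11 + 45 = 1311/11; q' = 645 − 6·(816/11) = 2199/11.
ΔCS = ½(849/11 + 2199/11)(1041/11 − 816/11) = 342900/121; ΔPS = ½(849/11 + 2199/11)(1311/11 − 1041/11) = 411480/121.
Government spending = 45 × 2199/11 = 98955/11.
DWL = ½ × 45 × (2199/11 − 849/11) = 30375/11; fraction = (30375/11) / (98955/11) = 225/733.

DWL / government spending = 225/733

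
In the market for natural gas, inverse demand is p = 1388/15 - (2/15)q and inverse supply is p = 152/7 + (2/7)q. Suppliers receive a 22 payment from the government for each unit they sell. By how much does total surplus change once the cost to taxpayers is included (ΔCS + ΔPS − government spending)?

Net change in total surplus = -577.5

Pre-subsidy: 1388/15 - (2/15)q = 152/7 + (2/7)q gives q* = 169 and p* = 70.
With the subsidy, sellers receive ps = pb + 22 for each unit, where pb is the price buyers pay.
On the curves, pb = 1388/15 - (2/15)q and ps = 152/7 + (2/7)q; the wedge ps − pb = 22 gives 152/7 + (2/7)q − (1388/15 - (2/15)q) = 22, so q' = 221.5.
Then pb = 1388/15 − (2/15)·221.5 = 63 and ps = 152/7 + (2/7)·221.5 = 85.
ΔCS = ½(169 + 221.5)(70 − 63) = 1366.75; ΔPS = ½(169 + 221.5)(85 − 70) = 2928.75.
Government spending = 22 × 221.5 = 4873.
Net change = 1366.75 + 2928.75 − 4873 = -577.5. The loss equals the DWL triangle ½·22·52.5.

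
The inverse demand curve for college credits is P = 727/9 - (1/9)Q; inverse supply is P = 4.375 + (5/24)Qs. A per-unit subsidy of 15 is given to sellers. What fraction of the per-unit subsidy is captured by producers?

Pre-subsidy: 727/9 - (1/9)Q = 4.375 + (5/24)Q gives Q* = 5501/23 and P* = 3740/69.
With the subsidy, sellers receive Ps = Pb + 15 for each unit, where Pb is the price buyers pay.
On the curves, Pb = 727/9 - (1/9)Q and Ps = 4.375 + (5/24)Q; the wedge Ps − Pb = 15 gives 4.375 + (5/24)Q − (727/9 - (1/9)Q) = 15, so Q' = 6581/23.
Then Pb = 727/9 − (1/9)·(6581/23) = 3380/69 and Ps = 4.375 + (5/24)·(6581/23) = 4415/69.
Buyers' price falls by P* − Pb = 3740/69 − 3380/69 = 120/23; sellers' price rises by Ps − P* = 4415/69 − 3740/69 = 225/23.
So producers capture (225/23)/15 = 15/23 of each unit of subsidy.

Producer share = 15/23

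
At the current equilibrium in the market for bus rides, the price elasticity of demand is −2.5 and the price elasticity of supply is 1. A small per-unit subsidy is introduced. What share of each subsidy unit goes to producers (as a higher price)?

Producer share = 5/7

For a small subsidy around the equilibrium, the benefit split depends on the relative slopes, which at a point are proportional to the elasticities.
Buyer share = εs/(εs + |εd|) = 1/(1 + 2.5) = 2/7; seller share = |εd|/(εs + |εd|) = 5/7.
So producers capture 5/7 of the subsidy.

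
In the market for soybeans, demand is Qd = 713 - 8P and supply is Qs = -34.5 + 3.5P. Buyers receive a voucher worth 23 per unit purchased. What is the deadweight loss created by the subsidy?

Pre-subsidy: 713 - 8P = -34.5 + 3.5P gives P* = 65, Q* = 193.
With the rebate, buyers effectively pay Pb = Ps − 23, where Ps is the price sellers receive.
Demand in terms of Ps becomes Qd = 713 − 8(Ps − 23) = 897 - 8Ps. Setting this equal to supply: 897 - 8Ps = -34.5 + 3.5Ps, so Ps = 81.
Buyers pay Pb = 81 − 23 = 58; Q' = -34.5 + 3.5·81 = 249.
The subsidy expands output by 249 − 193 = 56 past the efficient level; on those units the gap between marginal cost and willingness to pay runs from 0 up to 23.
DWL = ½ × 23 × 56 = 644.

Deadweight loss = 644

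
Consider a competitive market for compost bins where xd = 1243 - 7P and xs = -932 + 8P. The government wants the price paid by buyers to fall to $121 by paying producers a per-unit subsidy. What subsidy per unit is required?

At a buyer price of 121, quantity demanded is 1243 − 7·121 = 396.
Sellers supply 396 only when they receive Ps with -932 + 8·Ps = 396, i.e. Ps = 166.
s = Ps − Pb = 166 − 121 = 45.

Required subsidy s = $45 per unit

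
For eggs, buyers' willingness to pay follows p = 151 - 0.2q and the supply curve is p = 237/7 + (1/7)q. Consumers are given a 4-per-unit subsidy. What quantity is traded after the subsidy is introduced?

q' = 1060/3

Pre-subsidy: 151 - 0.2q = 237/7 + (1/7)q gives q* = 1025/3 and p* = 248/3.
With the rebate, buyers effectively pay pb = ps − 4, where ps is the price sellers receive.
On the curves, pb = 151 - 0.2q and ps = 237/7 + (1/7)q; the wedge ps − pb = 4 gives 237/7 + (1/7)q − (151 - 0.2q) = 4, so q' = 1060/3.
Then pb = 151 − 0.2·(1060/3) = 241/3 and ps = 237/7 + (1/7)·(1060/3) = 253/3.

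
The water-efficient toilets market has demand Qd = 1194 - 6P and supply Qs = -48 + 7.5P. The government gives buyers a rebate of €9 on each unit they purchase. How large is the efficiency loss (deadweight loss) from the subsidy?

Pre-subsidy: 1194 - 6P = -48 + 7.5P gives P* = 92, Q* = 642.
With the rebate, buyers effectively pay Pb = Ps − 9, where Ps is the price sellers receive.
Demand in terms of Ps becomes Qd = 1194 − 6(Ps − 9) = 1248 - 6Ps. Setting this equal to supply: 1248 - 6Ps = -48 + 7.5Ps, so Ps = 96.
Buyers pay Pb = 96 − 9 = 87; Q' = -48 + 7.5·96 = 672.
The subsidy expands output by 672 − 642 = 30 past the efficient level; on those units the gap between marginal cost and willingness to pay runs from 0 up to 9.
DWL = ½ × 9 × 30 = 135.

Deadweight loss = €135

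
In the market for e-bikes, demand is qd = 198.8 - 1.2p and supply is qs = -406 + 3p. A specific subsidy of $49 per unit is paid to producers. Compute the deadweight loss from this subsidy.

Deadweight loss = $1029

Pre-subsidy: 198.8 - 1.2p = -406 + 3p gives p* = 144, q* = 26.
With the subsidy, sellers receive ps = pb + 49 for each unit, where pb is the price buyers pay.
Supply in terms of pb becomes qs = -406 + 3(pb + 49) = -259 + 3pb. Setting this equal to demand: 198.8 - 1.2pb = -259 + 3pb, so pb = 109.
Sellers receive ps = 109 + 49 = 158; q' = 198.8 − 1.2·109 = 68.
The subsidy expands output by 68 − 26 = 42 past the efficient level; on those units the gap between marginal cost and willingness to pay runs from 0 up to 49.
DWL = ½ × 49 × 42 = 1029.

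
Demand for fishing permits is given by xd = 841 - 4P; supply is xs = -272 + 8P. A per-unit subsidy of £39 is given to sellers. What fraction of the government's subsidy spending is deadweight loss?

Pre-subsidy: 841 - 4P = -272 + 8P gives P* = 92.75, x* = 470.
With the subsidy, sellers receive Ps = Pb + 39 for each unit, where Pb is the price buyers pay.
Supply in terms of Pb becomes xs = -272 + 8(Pb + 39) = 40 + 8Pb. Setting this equal to demand: 841 - 4Pb = 40 + 8Pb, so Pb = 66.75.
Sellers receive Ps = 66.75 + 39 = 105.75; x' = 841 − 4·66.75 = 574.
ΔCS = ½(470 + 574)(92.75 − 66.75) = 13572; ΔPS = ½(470 + 574)(105.75 − 92.75) = 6786.
Government spending = 39 × 574 = 22386.
DWL = ½ × 39 × (574 − 470) = 2028; fraction = 2028 / 22386 = 26/287.

DWL / government spending = 26/287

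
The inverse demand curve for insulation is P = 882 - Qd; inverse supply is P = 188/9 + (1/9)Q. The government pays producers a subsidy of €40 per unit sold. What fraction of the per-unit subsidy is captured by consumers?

Pre-subsidy: 882 - Q = 188/9 + (1/9)Q gives Q* = 775 and P* = 107.
With the subsidy, sellers receive Ps = Pb + 40 for each unit, where Pb is the price buyers pay.
On the curves, Pb = 882 - Q and Ps = 188/9 + (1/9)Q; the wedge Ps − Pb = 40 gives 188/9 + (1/9)Q − (882 - Q) = 40, so Q' = 811.
Then Pb = 882 − 1·811 = 71 and Ps = 188/9 + (1/9)·811 = 111.
Buyers' price falls by P* − Pb = 107 − 71 = 36; sellers' price rises by Ps − P* = 111 − 107 = 4.
So consumers capture 36/40 = 0.9 of each unit of subsidy.

Consumer share = 0.9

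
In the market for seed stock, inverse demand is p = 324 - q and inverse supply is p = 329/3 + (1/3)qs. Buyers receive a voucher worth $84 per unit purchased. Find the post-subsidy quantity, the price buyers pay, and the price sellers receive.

Pre-subsidy: 324 - q = 329/3 + (1/3)q gives q* = 160.75 and p* = 163.25.
With the rebate, buyers effectively pay pb = ps − 84, where ps is the price sellers receive.
On the curves, pb = 324 - q and ps = 329/3 + (1/3)q; the wedge ps − pb = 84 gives 329/3 + (1/3)q − (324 - q) = 84, so q' = 223.75.
Then pb = 324 − 1·223.75 = 100.25 and ps = 329/3 + (1/3)·223.75 = 184.25.

q' = 223.75; buyers pay $100.25; sellers receive $184.25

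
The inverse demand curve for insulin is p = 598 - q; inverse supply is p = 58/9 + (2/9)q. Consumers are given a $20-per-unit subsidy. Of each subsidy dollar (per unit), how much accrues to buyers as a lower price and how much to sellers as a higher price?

Pre-subsidy: 598 - q = 58/9 + (2/9)q gives q* = 484 and p* = 114.
With the rebate, buyers effectively pay pb = ps − 20, where ps is the price sellers receive.
On the curves, pb = 598 - q and ps = 58/9 + (2/9)q; the wedge ps − pb = 20 gives 58/9 + (2/9)q − (598 - q) = 20, so q' = 5504/11.
Then pb = 598 − 1·(5504/11) = 1074/11 and ps = 58/9 + (2/9)·(5504/11) = 1294/11.
Buyers' price falls by p* − pb = 114 − 1074/11 = 180/11; sellers' price rises by ps − p* = 1294/11 − 114 = 40/11.

Buyers gain 180/11 per unit; sellers gain 40/11 per unit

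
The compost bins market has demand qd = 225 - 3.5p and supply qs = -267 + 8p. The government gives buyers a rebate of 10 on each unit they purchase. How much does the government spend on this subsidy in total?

Pre-subsidy: 225 - 3.5p = -267 + 8p gives p* = 984/23, q* = 1731/23.
With the rebate, buyers effectively pay pb = ps − 10, where ps is the price sellers receive.
Demand in terms of ps becomes qd = 225 − 3.5(ps − 10) = 260 - 3.5ps. Setting this equal to supply: 260 - 3.5ps = -267 + 8ps, so ps = 1054/23.
Buyers pay pb = 1054/23 − 10 = 824/23; q' = -267 + 8·(1054/23) = 2291/23.
Government outlay = subsidy × quantity = 10 × 2291/23 = 22910/23.

Government cost = 22910/23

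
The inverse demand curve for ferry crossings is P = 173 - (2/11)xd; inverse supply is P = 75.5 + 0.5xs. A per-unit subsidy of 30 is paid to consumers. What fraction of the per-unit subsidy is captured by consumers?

Consumer share = 4/15

Pre-subsidy: 173 - (2/11)x = 75.5 + 0.5x gives x* = 143 and P* = 147.
With the rebate, buyers effectively pay Pb = Ps − 30, where Ps is the price sellers receive.
On the curves, Pb = 173 - (2/11)x and Ps = 75.5 + 0.5x; the wedge Ps − Pb = 30 gives 75.5 + 0.5x − (173 - (2/11)x) = 30, so x' = 187.
Then Pb = 173 − (2/11)·187 = 139 and Ps = 75.5 + 0.5·187 = 169.
Buyers' price falls by P* − Pb = 147 − 139 = 8; sellers' price rises by Ps − P* = 169 − 147 = 22.
So consumers capture 8/30 = 4/15 of each unit of subsidy.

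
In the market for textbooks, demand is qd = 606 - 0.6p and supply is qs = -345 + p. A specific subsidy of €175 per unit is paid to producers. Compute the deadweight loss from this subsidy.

Pre-subsidy: 606 - 0.6p = -345 + p gives p* = 594.375, q* = 249.375.
With the subsidy, sellers receive ps = pb + 175 for each unit, where pb is the price buyers pay.
Supply in terms of pb becomes qs = -345 + 1(pb + 175) = -170 + pb. Setting this equal to demand: 606 - 0.6pb = -170 + pb, so pb = 485.
Sellers receive ps = 485 + 175 = 660; q' = 606 − 0.6·485 = 315.
The subsidy expands output by 315 − 249.375 = 65.625 past the efficient level; on those units the gap between marginal cost and willingness to pay runs from 0 up to 175.
DWL = ½ × 175 × 65.625 = 5742.1875.

Deadweight loss = €5742.1875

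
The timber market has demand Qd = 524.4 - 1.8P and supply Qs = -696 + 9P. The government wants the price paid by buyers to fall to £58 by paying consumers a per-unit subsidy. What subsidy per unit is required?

At a buyer price of 58, quantity demanded is 524.4 − 1.8·58 = 420.
Sellers supply 420 only when they receive Ps with -696 + 9·Ps = 420, i.e. Ps = 124.
s = Ps − Pb = 124 − 58 = 66.

Required subsidy s = £66 per unit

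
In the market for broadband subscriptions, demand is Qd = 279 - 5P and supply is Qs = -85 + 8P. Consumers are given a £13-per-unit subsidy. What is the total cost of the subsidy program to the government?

Government cost = £2327

Pre-subsidy: 279 - 5P = -85 + 8P gives P* = 28, Q* = 139.
With the rebate, buyers effectively pay Pb = Ps − 13, where Ps is the price sellers receive.
Demand in terms of Ps becomes Qd = 279 − 5(Ps − 13) = 344 - 5Ps. Setting this equal to supply: 344 - 5Ps = -85 + 8Ps, so Ps = 33.
Buyers pay Pb = 33 − 13 = 20; Q' = -85 + 8·33 = 179.
Government outlay = subsidy × quantity = 13 × 179 = 2327.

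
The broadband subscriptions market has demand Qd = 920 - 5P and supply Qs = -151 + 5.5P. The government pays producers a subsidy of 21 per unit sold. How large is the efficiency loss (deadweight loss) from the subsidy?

Pre-subsidy: 920 - 5P = -151 + 5.5P gives P* = 102, Q* = 410.
With the subsidy, sellers receive Ps = Pb + 21 for each unit, where Pb is the price buyers pay.
Supply in terms of Pb becomes Qs = -151 + 5.5(Pb + 21) = -35.5 + 5.5Pb. Setting this equal to demand: 920 - 5Pb = -35.5 + 5.5Pb, so Pb = 91.
Sellers receive Ps = 91 + 21 = 112; Q' = 920 − 5·91 = 465.
The subsidy expands output by 465 − 410 = 55 past the efficient level; on those units the gap between marginal cost and willingness to pay runs from 0 up to 21.
DWL = ½ × 21 × 55 = 577.5.

Deadweight loss = 577.5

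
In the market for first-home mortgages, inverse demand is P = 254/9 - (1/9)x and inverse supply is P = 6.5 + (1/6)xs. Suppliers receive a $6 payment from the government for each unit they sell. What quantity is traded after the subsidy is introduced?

Pre-subsidy: 254/9 - (1/9)x = 6.5 + (1/6)x gives x* = 78.2 and P* = 293/15.
With the subsidy, sellers receive Ps = Pb + 6 for each unit, where Pb is the price buyers pay.
On the curves, Pb = 254/9 - (1/9)x and Ps = 6.5 + (1/6)x; the wedge Ps − Pb = 6 gives 6.5 + (1/6)x − (254/9 - (1/9)x) = 6, so x' = 99.8.
Then Pb = 254/9 − (1/9)·99.8 = 257/15 and Ps = 6.5 + (1/6)·99.8 = 347/15.

x' = 99.8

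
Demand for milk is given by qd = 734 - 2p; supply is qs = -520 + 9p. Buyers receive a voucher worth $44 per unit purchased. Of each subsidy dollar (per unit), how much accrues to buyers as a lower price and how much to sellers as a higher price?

Pre-subsidy: 734 - 2p = -520 + 9p gives p* = 114, q* = 506.
With the rebate, buyers effectively pay pb = ps − 44, where ps is the price sellers receive.
Demand in terms of ps becomes qd = 734 − 2(ps − 44) = 822 - 2ps. Setting this equal to supply: 822 - 2ps = -520 + 9ps, so ps = 122.
Buyers pay pb = 122 − 44 = 78; q' = -520 + 9·122 = 578.
Buyers' price falls by p* − pb = 114 − 78 = 36; sellers' price rises by ps − p* = 122 − 114 = 8.

Buyers gain $36 per unit; sellers gain $8 per unit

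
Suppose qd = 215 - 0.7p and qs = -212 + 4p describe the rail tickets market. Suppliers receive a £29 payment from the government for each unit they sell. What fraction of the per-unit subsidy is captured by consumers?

Consumer share = 40/47

Pre-subsidy: 215 - 0.7p = -212 + 4p gives p* = 4270/47, q* = 7116/47.
With the subsidy, sellers receive ps = pb + 29 for each unit, where pb is the price buyers pay.
Supply in terms of pb becomes qs = -212 + 4(pb + 29) = -96 + 4pb. Setting this equal to demand: 215 - 0.7pb = -96 + 4pb, so pb = 3110/47.
Sellers receive ps = 3110/47 + 29 = 4473/47; q' = 215 − 0.7·(3110/47) = 7928/47.
Buyers' price falls by p* − pb = 4270/47 − 3110/47 = 1160/47; sellers' price rises by ps − p* = 4473/47 − 4270/47 = 203/47.
So consumers capture (1160/47)/29 = 40/47 of each unit of subsidy.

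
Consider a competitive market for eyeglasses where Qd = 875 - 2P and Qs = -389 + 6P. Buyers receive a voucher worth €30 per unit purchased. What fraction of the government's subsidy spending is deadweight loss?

DWL / government spending = 45/1208

Pre-subsidy: 875 - 2P = -389 + 6P gives P* = 158, Q* = 559.
With the rebate, buyers effectively pay Pb = Ps − 30, where Ps is the price sellers receive.
Demand in terms of Ps becomes Qd = 875 − 2(Ps − 30) = 935 - 2Ps. Setting this equal to supply: 935 - 2Ps = -389 + 6Ps, so Ps = 165.5.
Buyers pay Pb = 165.5 − 30 = 135.5; Q' = -389 + 6·165.5 = 604.
ΔCS = ½(559 + 604)(158 − 135.5) = 13083.75; ΔPS = ½(559 + 604)(165.5 − 158) = 4361.25.
Government spending = 30 × 604 = 18120.
DWL = ½ × 30 × (604 − 559) = 675; fraction = 675 / 18120 = 45/1208.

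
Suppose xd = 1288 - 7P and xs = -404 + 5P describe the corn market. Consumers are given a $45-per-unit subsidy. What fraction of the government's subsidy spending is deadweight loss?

Pre-subsidy: 1288 - 7P = -404 + 5P gives P* = 141, x* = 301.
With the rebate, buyers effectively pay Pb = Ps − 45, where Ps is the price sellers receive.
Demand in terms of Ps becomes xd = 1288 − 7(Ps − 45) = 1603 - 7Ps. Setting this equal to supply: 1603 - 7Ps = -404 + 5Ps, so Ps = 167.25.
Buyers pay Pb = 167.25 − 45 = 122.25; x' = -404 + 5·167.25 = 432.25.
ΔCS = ½(301 + 432.25)(141 − 122.25) = 6874.21875; ΔPS = ½(301 + 432.25)(167.25 − 141) = 9623.90625.
Government spending = 45 × 432.25 = 19451.25.
DWL = ½ × 45 × (432.25 − 301) = 2953.125; fraction = 2953.125 / 19451.25 = 75/494.

DWL / government spending = 75/494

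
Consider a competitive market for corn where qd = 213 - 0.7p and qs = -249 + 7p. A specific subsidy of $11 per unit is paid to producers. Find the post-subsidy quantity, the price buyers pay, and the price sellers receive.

q' = 178; buyers pay $50; sellers receive $61

Pre-subsidy: 213 - 0.7p = -249 + 7p gives p* = 60, q* = 171.
With the subsidy, sellers receive ps = pb + 11 for each unit, where pb is the price buyers pay.
Supply in terms of pb becomes qs = -249 + 7(pb + 11) = -172 + 7pb. Setting this equal to demand: 213 - 0.7pb = -172 + 7pb, so pb = 50.
Sellers receive ps = 50 + 11 = 61; q' = 213 − 0.7·50 = 178.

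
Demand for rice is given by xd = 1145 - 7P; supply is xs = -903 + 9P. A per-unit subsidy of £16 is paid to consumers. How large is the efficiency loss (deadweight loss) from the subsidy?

Deadweight loss = £504

Pre-subsidy: 1145 - 7P = -903 + 9P gives P* = 128, x* = 249.
With the rebate, buyers effectively pay Pb = Ps − 16, where Ps is the price sellers receive.
Demand in terms of Ps becomes xd = 1145 − 7(Ps − 16) = 1257 - 7Ps. Setting this equal to supply: 1257 - 7Ps = -903 + 9Ps, so Ps = 135.
Buyers pay Pb = 135 − 16 = 119; x' = -903 + 9·135 = 312.
The subsidy expands output by 312 − 249 = 63 past the efficient level; on those units the gap between marginal cost and willingness to pay runs from 0 up to 16.
DWL = ½ × 16 × 63 = 504.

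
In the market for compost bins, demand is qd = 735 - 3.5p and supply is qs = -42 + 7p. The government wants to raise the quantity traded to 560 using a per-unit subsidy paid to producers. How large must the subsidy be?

At q = 560, invert demand for the buyer price: pb = (735 − 560)/3.5 = 50; invert supply for the seller price: ps = (560 − (-42))/7 = 86.
The subsidy must fill the gap: s = ps − pb = 86 − 50 = 36.

Required subsidy s = 36 per unit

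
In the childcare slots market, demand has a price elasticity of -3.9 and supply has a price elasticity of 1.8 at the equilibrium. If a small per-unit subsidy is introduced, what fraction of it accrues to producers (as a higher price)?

For a small subsidy around the equilibrium, the benefit split depends on the relative slopes, which at a point are proportional to the elasticities.
Buyer share = εs/(εs + |εd|) = 1.8/(1.8 + 3.9) = 6/19; seller share = |εd|/(εs + |εd|) = 13/19.
So producers capture 13/19 of the subsidy.

Producer share = 13/19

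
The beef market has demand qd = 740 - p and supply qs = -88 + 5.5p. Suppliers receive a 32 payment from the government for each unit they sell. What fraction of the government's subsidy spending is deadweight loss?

DWL / government spending = 4/189

Pre-subsidy: 740 - p = -88 + 5.5p gives p* = 1656/13, q* = 7964/13.
With the subsidy, sellers receive ps = pb + 32 for each unit, where pb is the price buyers pay.
Supply in terms of pb becomes qs = -88 + 5.5(pb + 32) = 88 + 5.5pb. Setting this equal to demand: 740 - pb = 88 + 5.5pb, so pb = 1304/13.
Sellers receive ps = 1304/13 + 32 = 1720/13; q' = 740 − 1·(1304/13) = 8316/13.
ΔCS = ½(7964/13 + 8316/13)(1656/13 − 1304/13) = 2865280/169; ΔPS = ½(7964/13 + 8316/13)(1720/13 − 1656/13) = 520960/169.
Government spending = 32 × 8316/13 = 266112/13.
DWL = ½ × 32 × (8316/13 − 7964/13) = 5632/13; fraction = (5632/13) / (266112/13) = 4/189.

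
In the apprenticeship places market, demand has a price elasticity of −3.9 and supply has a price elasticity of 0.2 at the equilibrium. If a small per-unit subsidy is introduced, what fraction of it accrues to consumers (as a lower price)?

Consumer share = 2/41

For a small subsidy around the equilibrium, the benefit split depends on the relative slopes, which at a point are proportional to the elasticities.
Buyer share = εs/(εs + |εd|) = 0.2/(0.2 + 3.9) = 2/41; seller share = |εd|/(εs + |εd|) = 39/41.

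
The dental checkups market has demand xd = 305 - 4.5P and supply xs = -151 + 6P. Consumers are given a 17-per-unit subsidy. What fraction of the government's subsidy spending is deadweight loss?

DWL / government spending = 153/1073

Pre-subsidy: 305 - 4.5P = -151 + 6P gives P* = 304/7, x* = 767/7.
With the rebate, buyers effectively pay Pb = Ps − 17, where Ps is the price sellers receive.
Demand in terms of Ps becomes xd = 305 − 4.5(Ps − 17) = 381.5 - 4.5Ps. Setting this equal to supply: 381.5 - 4.5Ps = -151 + 6Ps, so Ps = 355/7.
Buyers pay Pb = 355/7 − 17 = 236/7; x' = -151 + 6·(355/7) = 1073/7.
ΔCS = ½(767/7 + 1073/7)(304/7 − 236/7) = 62560/49; ΔPS = ½(767/7 + 1073/7)(355/7 − 304/7) = 46920/49.
Government spending = 17 × 1073/7 = 18241/7.
DWL = ½ × 17 × (1073/7 − 767/7) = 2601/7; fraction = (2601/7) / (18241/7) = 153/1073.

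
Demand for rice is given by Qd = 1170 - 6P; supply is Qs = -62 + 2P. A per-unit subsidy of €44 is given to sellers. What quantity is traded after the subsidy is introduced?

Q' = 312

Pre-subsidy: 1170 - 6P = -62 + 2P gives P* = 154, Q* = 246.
With the subsidy, sellers receive Ps = Pb + 44 for each unit, where Pb is the price buyers pay.
Supply in terms of Pb becomes Qs = -62 + 2(Pb + 44) = 26 + 2Pb. Setting this equal to demand: 1170 - 6Pb = 26 + 2Pb, so Pb = 143.
Sellers receive Ps = 143 + 44 = 187; Q' = 1170 − 6·143 = 312.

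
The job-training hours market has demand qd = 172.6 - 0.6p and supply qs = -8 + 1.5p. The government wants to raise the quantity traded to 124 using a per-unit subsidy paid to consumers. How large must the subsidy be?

At q = 124, invert demand for the buyer price: pb = (172.6 − 124)/0.6 = 81; invert supply for the seller price: ps = (124 − (-8))/1.5 = 88.
The subsidy must fill the gap: s = ps − pb = 88 − 81 = 7.

Required subsidy s = 7 per unit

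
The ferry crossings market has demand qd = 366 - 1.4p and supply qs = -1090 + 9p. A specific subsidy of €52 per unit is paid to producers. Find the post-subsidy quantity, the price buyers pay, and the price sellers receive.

Pre-subsidy: 366 - 1.4p = -1090 + 9p gives p* = 140, q* = 170.
With the subsidy, sellers receive ps = pb + 52 for each unit, where pb is the price buyers pay.
Supply in terms of pb becomes qs = -1090 + 9(pb + 52) = -622 + 9pb. Setting this equal to demand: 366 - 1.4pb = -622 + 9pb, so pb = 95.
Sellers receive ps = 95 + 52 = 147; q' = 366 − 1.4·95 = 233.

q' = 233; buyers pay €95; sellers receive €147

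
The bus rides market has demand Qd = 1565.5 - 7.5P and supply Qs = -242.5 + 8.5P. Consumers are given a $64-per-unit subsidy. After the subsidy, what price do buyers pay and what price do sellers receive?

Pre-subsidy: 1565.5 - 7.5P = -242.5 + 8.5P gives P* = 113, Q* = 718.
With the rebate, buyers effectively pay Pb = Ps − 64, where Ps is the price sellers receive.
Demand in terms of Ps becomes Qd = 1565.5 − 7.5(Ps − 64) = 2045.5 - 7.5Ps. Setting this equal to supply: 2045.5 - 7.5Ps = -242.5 + 8.5Ps, so Ps = 143.
Buyers pay Pb = 143 − 64 = 79; Q' = -242.5 + 8.5·143 = 973.

Buyers pay $79; sellers receive $143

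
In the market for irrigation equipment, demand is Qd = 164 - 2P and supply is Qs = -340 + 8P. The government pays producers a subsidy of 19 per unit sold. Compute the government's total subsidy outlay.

Government cost = 1778.4

Pre-subsidy: 164 - 2P = -340 + 8P gives P* = 50.4, Q* = 63.2.
With the subsidy, sellers receive Ps = Pb + 19 for each unit, where Pb is the price buyers pay.
Supply in terms of Pb becomes Qs = -340 + 8(Pb + 19) = -188 + 8Pb. Setting this equal to demand: 164 - 2Pb = -188 + 8Pb, so Pb = 35.2.
Sellers receive Ps = 35.2 + 19 = 54.2; Q' = 164 − 2·35.2 = 93.6.
Government outlay = subsidy × quantity = 19 × 93.6 = 1778.4.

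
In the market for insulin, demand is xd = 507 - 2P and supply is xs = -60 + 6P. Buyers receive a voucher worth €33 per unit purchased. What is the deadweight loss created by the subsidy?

Deadweight loss = €816.75

Pre-subsidy: 507 - 2P = -60 + 6P gives P* = 70.875, x* = 365.25.
With the rebate, buyers effectively pay Pb = Ps − 33, where Ps is the price sellers receive.
Demand in terms of Ps becomes xd = 507 − 2(Ps − 33) = 573 - 2Ps. Setting this equal to supply: 573 - 2Ps = -60 + 6Ps, so Ps = 79.125.
Buyers pay Pb = 79.125 − 33 = 46.125; x' = -60 + 6·79.125 = 414.75.
The subsidy expands output by 414.75 − 365.25 = 49.5 past the efficient level; on those units the gap between marginal cost and willingness to pay runs from 0 up to 33.
DWL = ½ × 33 × 49.5 = 816.75.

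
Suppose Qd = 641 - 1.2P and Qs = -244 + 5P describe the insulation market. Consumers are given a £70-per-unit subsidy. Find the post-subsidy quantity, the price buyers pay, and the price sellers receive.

Pre-subsidy: 641 - 1.2P = -244 + 5P gives P* = 4425/31, Q* = 14561/31.
With the rebate, buyers effectively pay Pb = Ps − 70, where Ps is the price sellers receive.
Demand in terms of Ps becomes Qd = 641 − 1.2(Ps − 70) = 725 - 1.2Ps. Setting this equal to supply: 725 - 1.2Ps = -244 + 5Ps, so Ps = 4845/31.
Buyers pay Pb = 4845/31 − 70 = 2675/31; Q' = -244 + 5·(4845/31) = 16661/31.

Q' = 16661/31; buyers pay 2675/31; sellers receive 4845/31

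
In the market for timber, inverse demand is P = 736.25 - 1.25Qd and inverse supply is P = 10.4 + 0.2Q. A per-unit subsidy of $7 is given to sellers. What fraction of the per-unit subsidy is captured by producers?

Producer share = 4/29

Pre-subsidy: 736.25 - 1.25Q = 10.4 + 0.2Q gives Q* = 14517/29 and P* = 3205/29.
With the subsidy, sellers receive Ps = Pb + 7 for each unit, where Pb is the price buyers pay.
On the curves, Pb = 736.25 - 1.25Q and Ps = 10.4 + 0.2Q; the wedge Ps − Pb = 7 gives 10.4 + 0.2Q − (736.25 - 1.25Q) = 7, so Q' = 14657/29.
Then Pb = 736.25 − 1.25·(14657/29) = 3030/29 and Ps = 10.4 + 0.2·(14657/29) = 3233/29.
Buyers' price falls by P* − Pb = 3205/29 − 3030/29 = 175/29; sellers' price rises by Ps − P* = 3233/29 − 3205/29 = 28/29.
So producers capture (28/29)/7 = 4/29 of each unit of subsidy.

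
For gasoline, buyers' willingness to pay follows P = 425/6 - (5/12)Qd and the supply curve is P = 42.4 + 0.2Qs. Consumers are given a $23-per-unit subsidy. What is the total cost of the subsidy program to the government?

Government cost = 70978/37

Pre-subsidy: 425/6 - (5/12)Q = 42.4 + 0.2Q gives Q* = 1706/37 and P* = 1910/37.
With the rebate, buyers effectively pay Pb = Ps − 23, where Ps is the price sellers receive.
On the curves, Pb = 425/6 - (5/12)Q and Ps = 42.4 + 0.2Q; the wedge Ps − Pb = 23 gives 42.4 + 0.2Q − (425/6 - (5/12)Q) = 23, so Q' = 3086/37.
Then Pb = 425/6 − (5/12)·(3086/37) = 1335/37 and Ps = 42.4 + 0.2·(3086/37) = 2186/37.
Government outlay = subsidy × quantity = 23 × 3086/37 = 70978/37.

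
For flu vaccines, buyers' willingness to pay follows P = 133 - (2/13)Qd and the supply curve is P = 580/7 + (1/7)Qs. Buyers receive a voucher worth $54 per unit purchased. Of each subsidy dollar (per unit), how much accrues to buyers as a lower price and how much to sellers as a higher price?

Buyers gain $28 per unit; sellers gain $26 per unit

Pre-subsidy: 133 - (2/13)Q = 580/7 + (1/7)Q gives Q* = 169 and P* = 107.
With the rebate, buyers effectively pay Pb = Ps − 54, where Ps is the price sellers receive.
On the curves, Pb = 133 - (2/13)Q and Ps = 580/7 + (1/7)Q; the wedge Ps − Pb = 54 gives 580/7 + (1/7)Q − (133 - (2/13)Q) = 54, so Q' = 351.
Then Pb = 133 − (2/13)·351 = 79 and Ps = 580/7 + (1/7)·351 = 133.
Buyers' price falls by P* − Pb = 107 − 79 = 28; sellers' price rises by Ps − P* = 133 − 107 = 26.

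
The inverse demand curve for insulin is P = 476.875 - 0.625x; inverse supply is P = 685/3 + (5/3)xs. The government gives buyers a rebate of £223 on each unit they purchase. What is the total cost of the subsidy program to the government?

Pre-subsidy: 476.875 - 0.625x = 685/3 + (5/3)x gives x* = 1193/11 and P* = 4500/11.
With the rebate, buyers effectively pay Pb = Ps − 223, where Ps is the price sellers receive.
On the curves, Pb = 476.875 - 0.625x and Ps = 685/3 + (5/3)x; the wedge Ps − Pb = 223 gives 685/3 + (5/3)x − (476.875 - 0.625x) = 223, so x' = 11317/55.
Then Pb = 476.875 − 0.625·(11317/55) = 3831/11 and Ps = 685/3 + (5/3)·(11317/55) = 6284/11.
Government outlay = subsidy × quantity = 223 × 11317/55 = 2523691/55.

Government cost = 2523691/55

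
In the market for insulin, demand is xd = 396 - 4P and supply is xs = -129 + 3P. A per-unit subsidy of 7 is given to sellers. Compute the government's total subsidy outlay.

Government cost = 756

Pre-subsidy: 396 - 4P = -129 + 3P gives P* = 75, x* = 96.
With the subsidy, sellers receive Ps = Pb + 7 for each unit, where Pb is the price buyers pay.
Supply in terms of Pb becomes xs = -129 + 3(Pb + 7) = -108 + 3Pb. Setting this equal to demand: 396 - 4Pb = -108 + 3Pb, so Pb = 72.
Sellers receive Ps = 72 + 7 = 79; x' = 396 − 4·72 = 108.
Government outlay = subsidy × quantity = 7 × 108 = 756.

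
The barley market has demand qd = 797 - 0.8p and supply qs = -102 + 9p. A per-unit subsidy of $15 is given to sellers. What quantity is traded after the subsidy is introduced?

Pre-subsidy: 797 - 0.8p = -102 + 9p gives p* = 4495/49, q* = 35457/49.
With the subsidy, sellers receive ps = pb + 15 for each unit, where pb is the price buyers pay.
Supply in terms of pb becomes qs = -102 + 9(pb + 15) = 33 + 9pb. Setting this equal to demand: 797 - 0.8pb = 33 + 9pb, so pb = 3820/49.
Sellers receive ps = 3820/49 + 15 = 4555/49; q' = 797 − 0.8·(3820/49) = 35997/49.

q' = 35997/49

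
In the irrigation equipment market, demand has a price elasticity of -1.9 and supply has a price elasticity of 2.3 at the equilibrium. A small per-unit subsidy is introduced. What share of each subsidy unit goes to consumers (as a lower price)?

For a small subsidy around the equilibrium, the benefit split depends on the relative slopes, which at a point are proportional to the elasticities.
Buyer share = εs/(εs + |εd|) = 2.3/(2.3 + 1.9) = 23/42; seller share = |εd|/(εs + |εd|) = 19/42.

Consumer share = 23/42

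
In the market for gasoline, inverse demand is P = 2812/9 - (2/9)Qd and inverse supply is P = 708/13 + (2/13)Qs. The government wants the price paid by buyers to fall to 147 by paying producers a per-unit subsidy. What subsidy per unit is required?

At a buyer price of 147, quantity demanded is 1406 − 4.5·147 = 744.5.
Sellers supply 744.5 only when they receive Ps = 708/13 + (2/13)·744.5 = 169.
s = Ps − Pb = 169 − 147 = 22.

Required subsidy s = 22 per unit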